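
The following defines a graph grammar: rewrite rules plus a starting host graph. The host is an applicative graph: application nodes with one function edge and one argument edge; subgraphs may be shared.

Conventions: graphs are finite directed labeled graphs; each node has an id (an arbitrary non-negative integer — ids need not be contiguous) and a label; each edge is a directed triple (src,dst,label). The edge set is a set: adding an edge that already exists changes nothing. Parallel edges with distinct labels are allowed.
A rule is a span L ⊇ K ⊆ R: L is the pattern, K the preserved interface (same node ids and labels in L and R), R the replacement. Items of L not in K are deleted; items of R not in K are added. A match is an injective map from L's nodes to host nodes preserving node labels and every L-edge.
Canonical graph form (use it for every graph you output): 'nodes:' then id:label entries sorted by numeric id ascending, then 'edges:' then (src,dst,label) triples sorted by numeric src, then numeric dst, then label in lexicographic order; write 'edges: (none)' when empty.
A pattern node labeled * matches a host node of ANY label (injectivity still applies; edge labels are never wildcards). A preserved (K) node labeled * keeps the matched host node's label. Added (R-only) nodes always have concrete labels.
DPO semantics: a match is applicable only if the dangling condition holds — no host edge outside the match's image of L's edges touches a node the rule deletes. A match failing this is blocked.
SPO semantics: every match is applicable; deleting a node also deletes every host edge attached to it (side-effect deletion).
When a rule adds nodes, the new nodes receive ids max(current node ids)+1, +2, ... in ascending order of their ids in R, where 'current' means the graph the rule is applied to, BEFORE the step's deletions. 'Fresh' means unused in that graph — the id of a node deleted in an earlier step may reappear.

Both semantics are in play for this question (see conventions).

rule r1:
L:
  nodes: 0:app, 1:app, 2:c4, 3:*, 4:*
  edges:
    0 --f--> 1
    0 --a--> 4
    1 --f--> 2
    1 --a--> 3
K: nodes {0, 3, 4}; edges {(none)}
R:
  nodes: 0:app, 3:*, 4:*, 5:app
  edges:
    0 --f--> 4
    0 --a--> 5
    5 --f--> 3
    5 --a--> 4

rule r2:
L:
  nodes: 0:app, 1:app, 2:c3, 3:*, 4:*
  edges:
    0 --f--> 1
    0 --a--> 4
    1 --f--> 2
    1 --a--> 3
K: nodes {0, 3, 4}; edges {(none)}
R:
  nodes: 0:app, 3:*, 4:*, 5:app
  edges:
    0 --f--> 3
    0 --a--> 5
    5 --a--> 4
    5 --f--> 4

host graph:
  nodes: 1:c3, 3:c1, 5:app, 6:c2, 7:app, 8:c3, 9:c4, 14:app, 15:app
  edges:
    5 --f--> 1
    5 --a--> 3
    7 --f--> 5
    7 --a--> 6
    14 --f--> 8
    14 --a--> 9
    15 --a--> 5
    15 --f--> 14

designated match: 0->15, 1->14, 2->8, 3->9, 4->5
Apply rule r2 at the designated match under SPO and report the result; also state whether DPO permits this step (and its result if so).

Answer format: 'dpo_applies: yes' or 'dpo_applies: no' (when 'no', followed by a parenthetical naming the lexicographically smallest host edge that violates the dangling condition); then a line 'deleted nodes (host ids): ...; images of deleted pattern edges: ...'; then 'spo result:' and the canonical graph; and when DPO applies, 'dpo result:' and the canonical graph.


dpo_applies: yes
deleted nodes (host ids): 8, 14; images of deleted pattern edges: (14,8,f); (14,9,a); (15,5,a); (15,14,f)
spo result:
nodes: 1:c3, 3:c1, 5:app, 6:c2, 7:app, 9:c4, 15:app, 16:app
edges: (5,1,f); (5,3,a); (7,5,f); (7,6,a); (15,9,f); (15,16,a); (16,5,a); (16,5,f)
dpo result:
nodes: 1:c3, 3:c1, 5:app, 6:c2, 7:app, 9:c4, 15:app, 16:app
edges: (5,1,f); (5,3,a); (7,5,f); (7,6,a); (15,9,f); (15,16,a); (16,5,a); (16,5,f)


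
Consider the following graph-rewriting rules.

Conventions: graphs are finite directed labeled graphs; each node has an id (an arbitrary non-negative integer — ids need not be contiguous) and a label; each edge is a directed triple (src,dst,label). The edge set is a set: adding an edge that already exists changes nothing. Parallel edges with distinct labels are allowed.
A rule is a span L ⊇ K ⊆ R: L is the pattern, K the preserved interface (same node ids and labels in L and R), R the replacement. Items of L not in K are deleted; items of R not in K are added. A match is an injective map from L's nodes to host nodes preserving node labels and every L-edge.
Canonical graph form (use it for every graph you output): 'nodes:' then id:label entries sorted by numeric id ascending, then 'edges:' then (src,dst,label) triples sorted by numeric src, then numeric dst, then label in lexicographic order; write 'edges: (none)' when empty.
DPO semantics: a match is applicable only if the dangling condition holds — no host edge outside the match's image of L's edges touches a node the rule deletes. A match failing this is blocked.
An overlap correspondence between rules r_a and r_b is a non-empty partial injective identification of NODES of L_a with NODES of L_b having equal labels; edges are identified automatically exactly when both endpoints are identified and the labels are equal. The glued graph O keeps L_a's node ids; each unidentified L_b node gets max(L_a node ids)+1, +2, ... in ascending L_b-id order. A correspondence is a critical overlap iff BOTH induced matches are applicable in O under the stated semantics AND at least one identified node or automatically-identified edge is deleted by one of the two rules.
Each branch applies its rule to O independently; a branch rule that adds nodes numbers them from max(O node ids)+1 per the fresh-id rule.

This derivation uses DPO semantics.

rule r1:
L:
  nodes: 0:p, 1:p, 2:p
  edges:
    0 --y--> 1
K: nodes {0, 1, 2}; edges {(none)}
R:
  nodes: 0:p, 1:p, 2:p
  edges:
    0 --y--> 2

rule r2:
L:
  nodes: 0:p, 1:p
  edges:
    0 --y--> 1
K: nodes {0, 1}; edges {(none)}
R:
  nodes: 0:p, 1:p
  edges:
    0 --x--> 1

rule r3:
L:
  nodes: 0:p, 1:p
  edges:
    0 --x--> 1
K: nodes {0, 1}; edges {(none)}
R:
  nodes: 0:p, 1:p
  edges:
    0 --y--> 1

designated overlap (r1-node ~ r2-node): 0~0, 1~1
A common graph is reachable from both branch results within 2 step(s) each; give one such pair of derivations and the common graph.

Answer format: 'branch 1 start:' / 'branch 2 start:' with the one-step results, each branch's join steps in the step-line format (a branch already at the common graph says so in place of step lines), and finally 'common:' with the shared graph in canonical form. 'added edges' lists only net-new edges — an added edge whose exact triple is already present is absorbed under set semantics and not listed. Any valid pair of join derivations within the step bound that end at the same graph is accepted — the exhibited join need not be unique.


branch 1 start:
nodes: 0:p, 1:p, 2:p
edges: (0,2,y)
branch 2 start:
nodes: 0:p, 1:p, 2:p
edges: (0,1,x)
branch 1 step 1: rule r1; match: 0->0, 1->2, 2->1; deleted nodes (none); deleted edges (0,2,y); added nodes (none); added edges (0,1,y); result: nodes: 0:p, 1:p, 2:p edges: (0,1,y)
branch 2 step 1: rule r3; match: 0->0, 1->1; deleted nodes (none); deleted edges (0,1,x); added nodes (none); added edges (0,1,y); result: nodes: 0:p, 1:p, 2:p edges: (0,1,y)
common:
nodes: 0:p, 1:p, 2:p
edges: (0,1,y)


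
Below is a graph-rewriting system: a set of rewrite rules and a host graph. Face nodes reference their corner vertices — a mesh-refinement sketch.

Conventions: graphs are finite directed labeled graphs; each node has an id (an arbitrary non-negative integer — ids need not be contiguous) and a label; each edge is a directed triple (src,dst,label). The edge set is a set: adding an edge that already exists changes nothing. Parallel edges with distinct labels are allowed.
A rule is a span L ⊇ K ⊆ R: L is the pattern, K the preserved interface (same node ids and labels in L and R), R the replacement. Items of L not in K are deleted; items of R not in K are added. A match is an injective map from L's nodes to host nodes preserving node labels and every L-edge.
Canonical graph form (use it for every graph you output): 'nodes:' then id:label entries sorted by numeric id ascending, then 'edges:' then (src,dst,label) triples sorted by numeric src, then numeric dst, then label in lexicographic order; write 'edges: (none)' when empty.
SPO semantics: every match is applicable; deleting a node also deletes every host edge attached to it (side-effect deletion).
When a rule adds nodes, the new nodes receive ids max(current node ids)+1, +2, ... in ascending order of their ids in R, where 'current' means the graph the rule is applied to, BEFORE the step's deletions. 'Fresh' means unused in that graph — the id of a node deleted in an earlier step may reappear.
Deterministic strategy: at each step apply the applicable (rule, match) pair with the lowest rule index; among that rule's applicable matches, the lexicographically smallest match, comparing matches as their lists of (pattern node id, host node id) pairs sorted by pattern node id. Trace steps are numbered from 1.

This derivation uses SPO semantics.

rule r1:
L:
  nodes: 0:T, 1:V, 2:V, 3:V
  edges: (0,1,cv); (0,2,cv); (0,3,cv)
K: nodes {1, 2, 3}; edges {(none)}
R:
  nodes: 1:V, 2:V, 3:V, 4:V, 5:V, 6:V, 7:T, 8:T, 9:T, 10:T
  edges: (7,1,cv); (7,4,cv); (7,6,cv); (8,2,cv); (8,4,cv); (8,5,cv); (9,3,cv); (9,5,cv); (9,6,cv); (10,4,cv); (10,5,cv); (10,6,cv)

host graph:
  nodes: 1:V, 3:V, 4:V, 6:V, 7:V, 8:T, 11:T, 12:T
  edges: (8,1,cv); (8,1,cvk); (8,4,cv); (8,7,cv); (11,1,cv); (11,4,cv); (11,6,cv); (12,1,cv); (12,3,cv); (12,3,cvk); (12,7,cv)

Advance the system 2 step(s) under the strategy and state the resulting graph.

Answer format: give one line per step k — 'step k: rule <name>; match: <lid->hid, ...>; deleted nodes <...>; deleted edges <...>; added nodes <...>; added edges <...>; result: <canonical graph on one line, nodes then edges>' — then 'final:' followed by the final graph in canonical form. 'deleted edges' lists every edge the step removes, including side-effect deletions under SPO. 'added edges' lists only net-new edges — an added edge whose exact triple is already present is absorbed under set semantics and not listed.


step 1: rule r1; match: 0->8, 1->1, 2->4, 3->7; deleted nodes 8; deleted edges (8,1,cv); (8,1,cvk); (8,4,cv); (8,7,cv); added nodes 13, 14, 15, 16, 17, 18, 19; added edges (16,1,cv); (16,13,cv); (16,15,cv); (17,4,cv); (17,13,cv); (17,14,cv); (18,7,cv); (18,14,cv); (18,15,cv); (19,13,cv); (19,14,cv); (19,15,cv); result: nodes: 1:V, 3:V, 4:V, 6:V, 7:V, 11:T, 12:T, 13:V, 14:V, 15:V, 16:T, 17:T, 18:T, 19:T edges: (11,1,cv); (11,4,cv); (11,6,cv); (12,1,cv); (12,3,cv); (12,3,cvk); (12,7,cv); (16,1,cv); (16,13,cv); (16,15,cv); (17,4,cv); (17,13,cv); (17,14,cv); (18,7,cv); (18,14,cv); (18,15,cv); (19,13,cv); (19,14,cv); (19,15,cv)
step 2: rule r1; match: 0->11, 1->1, 2->4, 3->6; deleted nodes 11; deleted edges (11,1,cv); (11,4,cv); (11,6,cv); added nodes 20, 21, 22, 23, 24, 25, 26; added edges (23,1,cv); (23,20,cv); (23,22,cv); (24,4,cv); (24,20,cv); (24,21,cv); (25,6,cv); (25,21,cv); (25,22,cv); (26,20,cv); (26,21,cv); (26,22,cv); result: nodes: 1:V, 3:V, 4:V, 6:V, 7:V, 12:T, 13:V, 14:V, 15:V, 16:T, 17:T, 18:T, 19:T, 20:V, 21:V, 22:V, 23:T, 24:T, 25:T, 26:T edges: (12,1,cv); (12,3,cv); (12,3,cvk); (12,7,cv); (16,1,cv); (16,13,cv); (16,15,cv); (17,4,cv); (17,13,cv); (17,14,cv); (18,7,cv); (18,14,cv); (18,15,cv); (19,13,cv); (19,14,cv); (19,15,cv); (23,1,cv); (23,20,cv); (23,22,cv); (24,4,cv); (24,20,cv); (24,21,cv); (25,6,cv); (25,21,cv); (25,22,cv); (26,20,cv); (26,21,cv); (26,22,cv)
final:
nodes: 1:V, 3:V, 4:V, 6:V, 7:V, 12:T, 13:V, 14:V, 15:V, 16:T, 17:T, 18:T, 19:T, 20:V, 21:V, 22:V, 23:T, 24:T, 25:T, 26:T
edges: (12,1,cv); (12,3,cv); (12,3,cvk); (12,7,cv); (16,1,cv); (16,13,cv); (16,15,cv); (17,4,cv); (17,13,cv); (17,14,cv); (18,7,cv); (18,14,cv); (18,15,cv); (19,13,cv); (19,14,cv); (19,15,cv); (23,1,cv); (23,20,cv); (23,22,cv); (24,4,cv); (24,20,cv); (24,21,cv); (25,6,cv); (25,21,cv); (25,22,cv); (26,20,cv); (26,21,cv); (26,22,cv)


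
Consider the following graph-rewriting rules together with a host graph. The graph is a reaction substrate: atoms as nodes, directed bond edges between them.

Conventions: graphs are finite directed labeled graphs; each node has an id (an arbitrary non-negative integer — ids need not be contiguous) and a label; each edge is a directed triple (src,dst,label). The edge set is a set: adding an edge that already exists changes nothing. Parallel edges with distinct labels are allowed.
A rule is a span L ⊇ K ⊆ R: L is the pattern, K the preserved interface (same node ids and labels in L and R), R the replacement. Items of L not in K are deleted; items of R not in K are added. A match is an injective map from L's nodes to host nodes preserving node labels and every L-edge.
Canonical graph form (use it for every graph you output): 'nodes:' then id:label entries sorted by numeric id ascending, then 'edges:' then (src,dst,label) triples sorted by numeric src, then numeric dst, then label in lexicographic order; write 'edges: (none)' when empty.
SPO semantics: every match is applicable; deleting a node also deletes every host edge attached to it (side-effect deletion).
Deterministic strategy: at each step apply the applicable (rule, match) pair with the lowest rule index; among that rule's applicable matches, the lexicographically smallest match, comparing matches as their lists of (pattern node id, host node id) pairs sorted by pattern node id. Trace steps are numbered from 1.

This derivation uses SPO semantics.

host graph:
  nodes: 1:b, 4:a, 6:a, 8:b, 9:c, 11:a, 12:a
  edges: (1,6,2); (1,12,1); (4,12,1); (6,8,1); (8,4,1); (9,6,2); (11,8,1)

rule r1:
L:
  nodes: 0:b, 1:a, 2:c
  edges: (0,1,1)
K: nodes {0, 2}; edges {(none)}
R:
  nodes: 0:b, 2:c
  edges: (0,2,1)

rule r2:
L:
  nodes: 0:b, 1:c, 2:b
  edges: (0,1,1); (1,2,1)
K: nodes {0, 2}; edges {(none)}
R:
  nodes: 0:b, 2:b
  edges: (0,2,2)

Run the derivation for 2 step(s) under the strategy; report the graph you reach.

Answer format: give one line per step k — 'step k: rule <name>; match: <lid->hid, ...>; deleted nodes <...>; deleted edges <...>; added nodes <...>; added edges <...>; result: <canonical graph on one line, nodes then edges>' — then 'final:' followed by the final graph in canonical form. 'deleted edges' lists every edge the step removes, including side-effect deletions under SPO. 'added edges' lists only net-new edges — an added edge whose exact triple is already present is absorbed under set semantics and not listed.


step 1: rule r1; match: 0->1, 1->12, 2->9; deleted nodes 12; deleted edges (1,12,1); (4,12,1); added nodes (none); added edges (1,9,1); result: nodes: 1:b, 4:a, 6:a, 8:b, 9:c, 11:a edges: (1,6,2); (1,9,1); (6,8,1); (8,4,1); (9,6,2); (11,8,1)
step 2: rule r1; match: 0->8, 1->4, 2->9; deleted nodes 4; deleted edges (8,4,1); added nodes (none); added edges (8,9,1); result: nodes: 1:b, 6:a, 8:b, 9:c, 11:a edges: (1,6,2); (1,9,1); (6,8,1); (8,9,1); (9,6,2); (11,8,1)
final:
nodes: 1:b, 6:a, 8:b, 9:c, 11:a
edges: (1,6,2); (1,9,1); (6,8,1); (8,9,1); (9,6,2); (11,8,1)


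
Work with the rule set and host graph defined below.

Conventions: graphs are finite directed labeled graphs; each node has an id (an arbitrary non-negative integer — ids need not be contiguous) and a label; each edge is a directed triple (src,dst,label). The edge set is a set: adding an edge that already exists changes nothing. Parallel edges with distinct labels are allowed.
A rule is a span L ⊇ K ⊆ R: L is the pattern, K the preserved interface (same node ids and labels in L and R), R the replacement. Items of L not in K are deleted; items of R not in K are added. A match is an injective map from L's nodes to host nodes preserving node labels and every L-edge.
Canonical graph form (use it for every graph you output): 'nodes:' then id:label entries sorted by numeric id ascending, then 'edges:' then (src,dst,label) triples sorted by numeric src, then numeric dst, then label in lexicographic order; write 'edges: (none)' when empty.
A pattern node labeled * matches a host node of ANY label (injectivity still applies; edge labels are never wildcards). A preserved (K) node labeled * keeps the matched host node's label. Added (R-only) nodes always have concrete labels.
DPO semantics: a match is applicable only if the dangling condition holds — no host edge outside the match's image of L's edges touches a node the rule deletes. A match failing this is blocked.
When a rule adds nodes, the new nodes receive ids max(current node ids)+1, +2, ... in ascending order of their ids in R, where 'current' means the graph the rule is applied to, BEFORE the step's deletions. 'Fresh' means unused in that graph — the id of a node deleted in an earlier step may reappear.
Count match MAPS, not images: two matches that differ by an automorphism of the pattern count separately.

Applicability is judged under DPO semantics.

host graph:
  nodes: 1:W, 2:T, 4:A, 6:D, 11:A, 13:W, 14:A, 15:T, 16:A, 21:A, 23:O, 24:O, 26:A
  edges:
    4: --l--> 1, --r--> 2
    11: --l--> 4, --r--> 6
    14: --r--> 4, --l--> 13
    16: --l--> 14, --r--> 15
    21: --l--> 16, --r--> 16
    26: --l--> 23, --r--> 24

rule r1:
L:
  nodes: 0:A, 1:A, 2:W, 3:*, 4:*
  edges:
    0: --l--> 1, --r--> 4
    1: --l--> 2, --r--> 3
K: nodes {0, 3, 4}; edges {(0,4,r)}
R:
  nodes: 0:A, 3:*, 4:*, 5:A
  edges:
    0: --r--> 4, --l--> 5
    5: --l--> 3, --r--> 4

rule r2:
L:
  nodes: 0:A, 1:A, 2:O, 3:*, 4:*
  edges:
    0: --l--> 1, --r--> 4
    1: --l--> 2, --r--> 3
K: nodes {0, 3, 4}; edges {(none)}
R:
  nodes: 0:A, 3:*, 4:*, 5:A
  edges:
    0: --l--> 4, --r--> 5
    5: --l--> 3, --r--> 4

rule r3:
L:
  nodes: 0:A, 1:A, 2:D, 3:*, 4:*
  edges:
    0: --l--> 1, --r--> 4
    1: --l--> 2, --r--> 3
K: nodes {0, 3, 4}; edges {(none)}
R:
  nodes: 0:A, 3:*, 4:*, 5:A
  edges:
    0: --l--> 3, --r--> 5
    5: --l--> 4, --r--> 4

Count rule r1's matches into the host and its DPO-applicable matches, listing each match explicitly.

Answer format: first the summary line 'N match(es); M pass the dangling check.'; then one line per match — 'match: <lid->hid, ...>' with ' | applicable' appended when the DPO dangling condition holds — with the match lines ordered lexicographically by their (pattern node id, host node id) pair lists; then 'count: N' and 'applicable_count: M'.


2 match(es); 1 pass the dangling check.
match: 0->11, 1->4, 2->1, 3->2, 4->6
match: 0->16, 1->14, 2->13, 3->4, 4->15 | applicable
count: 2
applicable_count: 1


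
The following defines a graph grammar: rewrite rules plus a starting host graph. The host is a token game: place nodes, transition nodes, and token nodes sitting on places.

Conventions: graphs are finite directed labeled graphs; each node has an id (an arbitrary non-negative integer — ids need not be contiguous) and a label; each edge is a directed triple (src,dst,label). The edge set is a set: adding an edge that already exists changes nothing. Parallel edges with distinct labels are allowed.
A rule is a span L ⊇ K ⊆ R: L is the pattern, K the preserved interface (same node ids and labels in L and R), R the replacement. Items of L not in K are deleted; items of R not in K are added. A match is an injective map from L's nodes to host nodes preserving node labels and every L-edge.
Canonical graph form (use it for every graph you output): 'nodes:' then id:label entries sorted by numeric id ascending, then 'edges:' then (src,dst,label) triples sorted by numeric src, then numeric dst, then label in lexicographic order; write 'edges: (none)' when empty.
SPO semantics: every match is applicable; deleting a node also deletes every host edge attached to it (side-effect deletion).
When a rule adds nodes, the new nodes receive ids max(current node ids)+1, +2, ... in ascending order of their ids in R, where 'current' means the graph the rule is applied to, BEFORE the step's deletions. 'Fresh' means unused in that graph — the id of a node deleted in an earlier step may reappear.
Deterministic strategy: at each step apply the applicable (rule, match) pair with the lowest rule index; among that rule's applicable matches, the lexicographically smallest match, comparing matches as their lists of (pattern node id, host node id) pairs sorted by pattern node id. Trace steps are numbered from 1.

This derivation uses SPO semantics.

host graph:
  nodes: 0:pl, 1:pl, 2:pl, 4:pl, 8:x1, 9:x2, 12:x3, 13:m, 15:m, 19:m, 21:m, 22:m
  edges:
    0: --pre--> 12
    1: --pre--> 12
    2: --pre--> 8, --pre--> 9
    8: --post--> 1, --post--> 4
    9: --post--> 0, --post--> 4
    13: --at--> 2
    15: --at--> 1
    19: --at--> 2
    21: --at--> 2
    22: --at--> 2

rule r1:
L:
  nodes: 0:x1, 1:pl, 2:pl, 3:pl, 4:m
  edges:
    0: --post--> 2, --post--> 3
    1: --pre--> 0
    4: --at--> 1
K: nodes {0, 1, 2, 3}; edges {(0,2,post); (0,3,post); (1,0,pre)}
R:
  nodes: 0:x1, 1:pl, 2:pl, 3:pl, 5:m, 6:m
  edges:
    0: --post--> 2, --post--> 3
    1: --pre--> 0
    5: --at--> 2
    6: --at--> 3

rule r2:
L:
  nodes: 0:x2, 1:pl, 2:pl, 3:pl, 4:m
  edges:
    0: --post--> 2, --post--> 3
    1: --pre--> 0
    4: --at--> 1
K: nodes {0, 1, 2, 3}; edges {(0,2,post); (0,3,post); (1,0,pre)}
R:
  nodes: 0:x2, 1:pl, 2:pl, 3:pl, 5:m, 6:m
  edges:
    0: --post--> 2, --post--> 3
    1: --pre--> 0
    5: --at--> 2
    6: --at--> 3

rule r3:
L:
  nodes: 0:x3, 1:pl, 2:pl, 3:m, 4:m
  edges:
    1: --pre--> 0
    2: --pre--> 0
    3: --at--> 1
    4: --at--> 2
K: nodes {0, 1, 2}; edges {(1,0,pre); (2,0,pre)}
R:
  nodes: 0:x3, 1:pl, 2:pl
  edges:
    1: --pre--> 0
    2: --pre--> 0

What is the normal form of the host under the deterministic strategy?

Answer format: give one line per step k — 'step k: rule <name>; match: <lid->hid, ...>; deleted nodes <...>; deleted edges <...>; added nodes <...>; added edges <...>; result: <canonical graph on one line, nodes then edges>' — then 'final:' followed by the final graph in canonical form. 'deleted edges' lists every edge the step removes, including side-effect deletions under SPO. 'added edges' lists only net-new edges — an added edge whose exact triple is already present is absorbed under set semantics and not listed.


step 1: rule r1; match: 0->8, 1->2, 2->1, 3->4, 4->13; deleted nodes 13; deleted edges (13,2,at); added nodes 23, 24; added edges (23,1,at); (24,4,at); result: nodes: 0:pl, 1:pl, 2:pl, 4:pl, 8:x1, 9:x2, 12:x3, 15:m, 19:m, 21:m, 22:m, 23:m, 24:m edges: (0,12,pre); (1,12,pre); (2,8,pre); (2,9,pre); (8,1,post); (8,4,post); (9,0,post); (9,4,post); (15,1,at); (19,2,at); (21,2,at); (22,2,at); (23,1,at); (24,4,at)
step 2: rule r1; match: 0->8, 1->2, 2->1, 3->4, 4->19; deleted nodes 19; deleted edges (19,2,at); added nodes 25, 26; added edges (25,1,at); (26,4,at); result: nodes: 0:pl, 1:pl, 2:pl, 4:pl, 8:x1, 9:x2, 12:x3, 15:m, 21:m, 22:m, 23:m, 24:m, 25:m, 26:m edges: (0,12,pre); (1,12,pre); (2,8,pre); (2,9,pre); (8,1,post); (8,4,post); (9,0,post); (9,4,post); (15,1,at); (21,2,at); (22,2,at); (23,1,at); (24,4,at); (25,1,at); (26,4,at)
step 3: rule r1; match: 0->8, 1->2, 2->1, 3->4, 4->21; deleted nodes 21; deleted edges (21,2,at); added nodes 27, 28; added edges (27,1,at); (28,4,at); result: nodes: 0:pl, 1:pl, 2:pl, 4:pl, 8:x1, 9:x2, 12:x3, 15:m, 22:m, 23:m, 24:m, 25:m, 26:m, 27:m, 28:m edges: (0,12,pre); (1,12,pre); (2,8,pre); (2,9,pre); (8,1,post); (8,4,post); (9,0,post); (9,4,post); (15,1,at); (22,2,at); (23,1,at); (24,4,at); (25,1,at); (26,4,at); (27,1,at); (28,4,at)
step 4: rule r1; match: 0->8, 1->2, 2->1, 3->4, 4->22; deleted nodes 22; deleted edges (22,2,at); added nodes 29, 30; added edges (29,1,at); (30,4,at); result: nodes: 0:pl, 1:pl, 2:pl, 4:pl, 8:x1, 9:x2, 12:x3, 15:m, 23:m, 24:m, 25:m, 26:m, 27:m, 28:m, 29:m, 30:m edges: (0,12,pre); (1,12,pre); (2,8,pre); (2,9,pre); (8,1,post); (8,4,post); (9,0,post); (9,4,post); (15,1,at); (23,1,at); (24,4,at); (25,1,at); (26,4,at); (27,1,at); (28,4,at); (29,1,at); (30,4,at)
final:
nodes: 0:pl, 1:pl, 2:pl, 4:pl, 8:x1, 9:x2, 12:x3, 15:m, 23:m, 24:m, 25:m, 26:m, 27:m, 28:m, 29:m, 30:m
edges: (0,12,pre); (1,12,pre); (2,8,pre); (2,9,pre); (8,1,post); (8,4,post); (9,0,post); (9,4,post); (15,1,at); (23,1,at); (24,4,at); (25,1,at); (26,4,at); (27,1,at); (28,4,at); (29,1,at); (30,4,at)


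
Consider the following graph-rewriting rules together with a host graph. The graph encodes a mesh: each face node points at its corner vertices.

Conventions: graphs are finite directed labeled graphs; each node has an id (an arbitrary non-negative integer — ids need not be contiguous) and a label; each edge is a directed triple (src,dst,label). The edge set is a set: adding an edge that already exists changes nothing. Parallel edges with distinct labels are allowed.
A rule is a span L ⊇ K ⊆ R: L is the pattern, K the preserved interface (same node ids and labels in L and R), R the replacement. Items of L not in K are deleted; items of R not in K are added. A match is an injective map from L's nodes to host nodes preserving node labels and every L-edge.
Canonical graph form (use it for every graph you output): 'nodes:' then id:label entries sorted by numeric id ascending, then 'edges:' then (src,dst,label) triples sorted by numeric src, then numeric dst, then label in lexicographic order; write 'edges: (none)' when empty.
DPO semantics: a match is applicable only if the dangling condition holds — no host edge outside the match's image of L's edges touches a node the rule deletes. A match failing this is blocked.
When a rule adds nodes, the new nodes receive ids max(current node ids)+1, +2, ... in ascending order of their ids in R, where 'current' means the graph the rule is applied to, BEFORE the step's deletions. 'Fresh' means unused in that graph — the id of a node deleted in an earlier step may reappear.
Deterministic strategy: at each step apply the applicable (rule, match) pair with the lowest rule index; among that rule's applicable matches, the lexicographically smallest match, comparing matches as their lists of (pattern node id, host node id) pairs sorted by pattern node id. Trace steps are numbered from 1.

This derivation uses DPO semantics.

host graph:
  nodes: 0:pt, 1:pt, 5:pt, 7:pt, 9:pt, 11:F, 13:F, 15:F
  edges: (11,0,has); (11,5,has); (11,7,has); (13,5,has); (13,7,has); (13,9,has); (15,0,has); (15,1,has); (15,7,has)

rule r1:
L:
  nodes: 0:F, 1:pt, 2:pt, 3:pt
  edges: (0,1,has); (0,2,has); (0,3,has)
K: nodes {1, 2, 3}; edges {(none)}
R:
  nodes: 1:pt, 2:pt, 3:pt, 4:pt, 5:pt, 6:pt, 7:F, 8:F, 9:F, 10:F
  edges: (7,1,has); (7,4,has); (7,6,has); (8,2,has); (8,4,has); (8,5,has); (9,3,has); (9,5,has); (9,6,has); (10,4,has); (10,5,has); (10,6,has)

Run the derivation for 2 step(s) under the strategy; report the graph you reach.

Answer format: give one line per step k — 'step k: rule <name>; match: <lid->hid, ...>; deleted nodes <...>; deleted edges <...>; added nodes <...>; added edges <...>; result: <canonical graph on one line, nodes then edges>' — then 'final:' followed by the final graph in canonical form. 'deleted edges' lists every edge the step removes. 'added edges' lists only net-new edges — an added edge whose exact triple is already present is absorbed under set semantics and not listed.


step 1: rule r1; match: 0->11, 1->0, 2->5, 3->7; deleted nodes 11; deleted edges (11,0,has); (11,5,has); (11,7,has); added nodes 16, 17, 18, 19, 20, 21, 22; added edges (19,0,has); (19,16,has); (19,18,has); (20,5,has); (20,16,has); (20,17,has); (21,7,has); (21,17,has); (21,18,has); (22,16,has); (22,17,has); (22,18,has); result: nodes: 0:pt, 1:pt, 5:pt, 7:pt, 9:pt, 13:F, 15:F, 16:pt, 17:pt, 18:pt, 19:F, 20:F, 21:F, 22:F edges: (13,5,has); (13,7,has); (13,9,has); (15,0,has); (15,1,has); (15,7,has); (19,0,has); (19,16,has); (19,18,has); (20,5,has); (20,16,has); (20,17,has); (21,7,has); (21,17,has); (21,18,has); (22,16,has); (22,17,has); (22,18,has)
step 2: rule r1; match: 0->13, 1->5, 2->7, 3->9; deleted nodes 13; deleted edges (13,5,has); (13,7,has); (13,9,has); added nodes 23, 24, 25, 26, 27, 28, 29; added edges (26,5,has); (26,23,has); (26,25,has); (27,7,has); (27,23,has); (27,24,has); (28,9,has); (28,24,has); (28,25,has); (29,23,has); (29,24,has); (29,25,has); result: nodes: 0:pt, 1:pt, 5:pt, 7:pt, 9:pt, 15:F, 16:pt, 17:pt, 18:pt, 19:F, 20:F, 21:F, 22:F, 23:pt, 24:pt, 25:pt, 26:F, 27:F, 28:F, 29:F edges: (15,0,has); (15,1,has); (15,7,has); (19,0,has); (19,16,has); (19,18,has); (20,5,has); (20,16,has); (20,17,has); (21,7,has); (21,17,has); (21,18,has); (22,16,has); (22,17,has); (22,18,has); (26,5,has); (26,23,has); (26,25,has); (27,7,has); (27,23,has); (27,24,has); (28,9,has); (28,24,has); (28,25,has); (29,23,has); (29,24,has); (29,25,has)
final:
nodes: 0:pt, 1:pt, 5:pt, 7:pt, 9:pt, 15:F, 16:pt, 17:pt, 18:pt, 19:F, 20:F, 21:F, 22:F, 23:pt, 24:pt, 25:pt, 26:F, 27:F, 28:F, 29:F
edges: (15,0,has); (15,1,has); (15,7,has); (19,0,has); (19,16,has); (19,18,has); (20,5,has); (20,16,has); (20,17,has); (21,7,has); (21,17,has); (21,18,has); (22,16,has); (22,17,has); (22,18,has); (26,5,has); (26,23,has); (26,25,has); (27,7,has); (27,23,has); (27,24,has); (28,9,has); (28,24,has); (28,25,has); (29,23,has); (29,24,has); (29,25,has)


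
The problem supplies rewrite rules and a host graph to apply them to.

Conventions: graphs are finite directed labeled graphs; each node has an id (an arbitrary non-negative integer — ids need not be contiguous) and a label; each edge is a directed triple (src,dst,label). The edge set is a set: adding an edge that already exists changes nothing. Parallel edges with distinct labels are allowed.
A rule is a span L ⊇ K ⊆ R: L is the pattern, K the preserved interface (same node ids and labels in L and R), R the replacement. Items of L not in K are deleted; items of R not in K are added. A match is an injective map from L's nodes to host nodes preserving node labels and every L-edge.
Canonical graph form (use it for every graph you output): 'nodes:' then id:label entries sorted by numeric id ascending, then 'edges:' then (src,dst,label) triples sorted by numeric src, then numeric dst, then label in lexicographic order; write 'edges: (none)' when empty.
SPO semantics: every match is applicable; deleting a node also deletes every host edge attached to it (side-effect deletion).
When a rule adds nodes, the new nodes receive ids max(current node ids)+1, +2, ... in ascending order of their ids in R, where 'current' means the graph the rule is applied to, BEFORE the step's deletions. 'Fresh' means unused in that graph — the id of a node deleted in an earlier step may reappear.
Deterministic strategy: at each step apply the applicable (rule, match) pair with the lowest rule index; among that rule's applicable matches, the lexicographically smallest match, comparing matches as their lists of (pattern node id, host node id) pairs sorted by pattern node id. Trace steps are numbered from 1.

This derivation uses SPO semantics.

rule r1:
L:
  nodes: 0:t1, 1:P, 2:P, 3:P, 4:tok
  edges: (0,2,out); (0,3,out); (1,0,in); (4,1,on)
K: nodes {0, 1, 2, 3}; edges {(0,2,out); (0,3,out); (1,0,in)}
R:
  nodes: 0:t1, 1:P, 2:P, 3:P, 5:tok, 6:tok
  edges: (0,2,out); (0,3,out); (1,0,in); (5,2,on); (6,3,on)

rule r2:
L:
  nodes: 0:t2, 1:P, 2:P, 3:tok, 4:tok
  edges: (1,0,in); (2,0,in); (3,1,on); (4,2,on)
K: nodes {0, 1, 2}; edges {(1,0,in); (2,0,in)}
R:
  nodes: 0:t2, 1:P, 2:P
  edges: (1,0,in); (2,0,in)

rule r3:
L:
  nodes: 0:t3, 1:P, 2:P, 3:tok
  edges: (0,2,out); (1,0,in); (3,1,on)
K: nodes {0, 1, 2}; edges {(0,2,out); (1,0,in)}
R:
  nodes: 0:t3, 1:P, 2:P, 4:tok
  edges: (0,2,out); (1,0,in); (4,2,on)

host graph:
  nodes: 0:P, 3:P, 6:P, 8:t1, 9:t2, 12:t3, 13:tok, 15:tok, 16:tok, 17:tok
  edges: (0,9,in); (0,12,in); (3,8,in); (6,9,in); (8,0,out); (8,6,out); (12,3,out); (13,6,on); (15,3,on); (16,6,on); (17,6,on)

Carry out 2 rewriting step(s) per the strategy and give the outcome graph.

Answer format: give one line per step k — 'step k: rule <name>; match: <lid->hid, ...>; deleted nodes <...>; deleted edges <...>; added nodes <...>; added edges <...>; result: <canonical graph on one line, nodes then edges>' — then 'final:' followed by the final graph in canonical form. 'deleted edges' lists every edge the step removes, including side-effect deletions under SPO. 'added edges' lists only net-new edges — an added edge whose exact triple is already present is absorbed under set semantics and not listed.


step 1: rule r1; match: 0->8, 1->3, 2->0, 3->6, 4->15; deleted nodes 15; deleted edges (15,3,on); added nodes 18, 19; added edges (18,0,on); (19,6,on); result: nodes: 0:P, 3:P, 6:P, 8:t1, 9:t2, 12:t3, 13:tok, 16:tok, 17:tok, 18:tok, 19:tok edges: (0,9,in); (0,12,in); (3,8,in); (6,9,in); (8,0,out); (8,6,out); (12,3,out); (13,6,on); (16,6,on); (17,6,on); (18,0,on); (19,6,on)
step 2: rule r2; match: 0->9, 1->0, 2->6, 3->18, 4->13; deleted nodes 13, 18; deleted edges (13,6,on); (18,0,on); added nodes (none); added edges (none); result: nodes: 0:P, 3:P, 6:P, 8:t1, 9:t2, 12:t3, 16:tok, 17:tok, 19:tok edges: (0,9,in); (0,12,in); (3,8,in); (6,9,in); (8,0,out); (8,6,out); (12,3,out); (16,6,on); (17,6,on); (19,6,on)
final:
nodes: 0:P, 3:P, 6:P, 8:t1, 9:t2, 12:t3, 16:tok, 17:tok, 19:tok
edges: (0,9,in); (0,12,in); (3,8,in); (6,9,in); (8,0,out); (8,6,out); (12,3,out); (16,6,on); (17,6,on); (19,6,on)


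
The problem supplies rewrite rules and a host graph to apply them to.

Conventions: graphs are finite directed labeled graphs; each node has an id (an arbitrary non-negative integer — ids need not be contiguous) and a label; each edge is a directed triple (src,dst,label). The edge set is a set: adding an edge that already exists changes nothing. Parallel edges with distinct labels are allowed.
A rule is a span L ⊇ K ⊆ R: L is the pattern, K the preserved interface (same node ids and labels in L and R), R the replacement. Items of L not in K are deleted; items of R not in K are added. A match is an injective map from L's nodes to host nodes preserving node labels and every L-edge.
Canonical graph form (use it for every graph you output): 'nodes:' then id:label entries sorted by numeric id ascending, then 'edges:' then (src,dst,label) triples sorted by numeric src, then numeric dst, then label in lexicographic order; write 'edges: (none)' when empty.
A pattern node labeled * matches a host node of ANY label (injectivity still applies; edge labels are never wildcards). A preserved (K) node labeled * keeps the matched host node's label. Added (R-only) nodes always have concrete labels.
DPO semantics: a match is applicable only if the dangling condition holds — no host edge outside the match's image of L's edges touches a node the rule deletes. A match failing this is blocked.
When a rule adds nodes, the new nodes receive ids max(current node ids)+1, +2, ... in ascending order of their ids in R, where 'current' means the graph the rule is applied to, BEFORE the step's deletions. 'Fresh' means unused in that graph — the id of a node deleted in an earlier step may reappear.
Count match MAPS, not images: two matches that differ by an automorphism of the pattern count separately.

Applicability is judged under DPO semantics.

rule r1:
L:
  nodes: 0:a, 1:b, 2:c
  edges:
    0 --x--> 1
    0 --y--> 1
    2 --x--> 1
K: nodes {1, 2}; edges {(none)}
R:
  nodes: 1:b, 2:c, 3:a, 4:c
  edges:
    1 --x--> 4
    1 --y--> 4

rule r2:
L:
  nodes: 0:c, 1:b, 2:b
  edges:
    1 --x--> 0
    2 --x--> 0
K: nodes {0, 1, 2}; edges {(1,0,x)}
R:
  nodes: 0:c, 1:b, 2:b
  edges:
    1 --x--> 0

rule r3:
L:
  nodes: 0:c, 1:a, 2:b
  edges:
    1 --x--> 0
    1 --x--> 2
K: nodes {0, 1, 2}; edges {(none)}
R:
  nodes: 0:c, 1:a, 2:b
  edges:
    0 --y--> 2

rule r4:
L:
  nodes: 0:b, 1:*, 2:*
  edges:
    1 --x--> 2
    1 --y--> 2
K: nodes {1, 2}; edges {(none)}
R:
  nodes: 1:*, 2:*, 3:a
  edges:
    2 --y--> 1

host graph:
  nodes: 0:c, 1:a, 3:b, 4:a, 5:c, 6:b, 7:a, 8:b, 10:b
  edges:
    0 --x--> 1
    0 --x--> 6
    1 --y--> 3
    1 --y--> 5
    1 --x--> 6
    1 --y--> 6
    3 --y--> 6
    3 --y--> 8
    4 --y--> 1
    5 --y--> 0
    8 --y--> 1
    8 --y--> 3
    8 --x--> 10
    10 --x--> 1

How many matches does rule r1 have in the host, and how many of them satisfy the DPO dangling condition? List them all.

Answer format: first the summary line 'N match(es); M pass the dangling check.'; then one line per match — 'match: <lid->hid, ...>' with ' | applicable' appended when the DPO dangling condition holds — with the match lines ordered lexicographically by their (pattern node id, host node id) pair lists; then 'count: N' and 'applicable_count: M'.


1 match(es); 0 pass the dangling check.
match: 0->1, 1->6, 2->0
count: 1
applicable_count: 0


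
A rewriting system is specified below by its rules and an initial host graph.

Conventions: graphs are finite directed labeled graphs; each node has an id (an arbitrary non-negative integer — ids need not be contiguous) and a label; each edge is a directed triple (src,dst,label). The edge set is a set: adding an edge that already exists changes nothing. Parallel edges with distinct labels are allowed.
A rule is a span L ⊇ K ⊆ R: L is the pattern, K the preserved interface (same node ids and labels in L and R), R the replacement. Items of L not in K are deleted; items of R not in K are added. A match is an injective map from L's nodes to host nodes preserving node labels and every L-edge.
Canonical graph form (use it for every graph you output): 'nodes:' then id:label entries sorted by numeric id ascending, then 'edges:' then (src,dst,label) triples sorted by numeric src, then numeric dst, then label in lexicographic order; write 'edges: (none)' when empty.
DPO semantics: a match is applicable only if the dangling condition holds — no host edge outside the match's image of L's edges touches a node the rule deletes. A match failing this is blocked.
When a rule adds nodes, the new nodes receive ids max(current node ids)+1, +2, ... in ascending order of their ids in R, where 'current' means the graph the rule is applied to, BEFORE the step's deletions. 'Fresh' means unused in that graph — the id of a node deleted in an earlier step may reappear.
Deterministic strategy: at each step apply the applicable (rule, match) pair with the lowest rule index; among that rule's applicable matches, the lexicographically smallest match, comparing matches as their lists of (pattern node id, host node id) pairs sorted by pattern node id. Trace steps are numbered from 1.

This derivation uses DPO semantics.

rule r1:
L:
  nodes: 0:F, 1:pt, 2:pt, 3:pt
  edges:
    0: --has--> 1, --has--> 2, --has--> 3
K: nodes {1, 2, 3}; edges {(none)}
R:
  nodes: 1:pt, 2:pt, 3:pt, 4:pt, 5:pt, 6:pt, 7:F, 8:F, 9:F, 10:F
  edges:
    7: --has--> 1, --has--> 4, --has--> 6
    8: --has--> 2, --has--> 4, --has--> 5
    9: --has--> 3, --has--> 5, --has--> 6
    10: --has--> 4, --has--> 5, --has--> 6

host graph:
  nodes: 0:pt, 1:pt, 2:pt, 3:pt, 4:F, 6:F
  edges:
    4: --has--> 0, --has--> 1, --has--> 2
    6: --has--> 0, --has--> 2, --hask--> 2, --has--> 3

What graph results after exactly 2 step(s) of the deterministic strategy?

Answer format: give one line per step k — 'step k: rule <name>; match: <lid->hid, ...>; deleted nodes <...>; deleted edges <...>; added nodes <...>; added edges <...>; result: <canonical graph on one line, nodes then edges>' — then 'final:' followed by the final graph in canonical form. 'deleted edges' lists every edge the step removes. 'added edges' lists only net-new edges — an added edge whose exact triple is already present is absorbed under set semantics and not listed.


step 1: rule r1; match: 0->4, 1->0, 2->1, 3->2; deleted nodes 4; deleted edges (4,0,has); (4,1,has); (4,2,has); added nodes 7, 8, 9, 10, 11, 12, 13; added edges (10,0,has); (10,7,has); (10,9,has); (11,1,has); (11,7,has); (11,8,has); (12,2,has); (12,8,has); (12,9,has); (13,7,has); (13,8,has); (13,9,has); result: nodes: 0:pt, 1:pt, 2:pt, 3:pt, 6:F, 7:pt, 8:pt, 9:pt, 10:F, 11:F, 12:F, 13:F edges: (6,0,has); (6,2,has); (6,2,hask); (6,3,has); (10,0,has); (10,7,has); (10,9,has); (11,1,has); (11,7,has); (11,8,has); (12,2,has); (12,8,has); (12,9,has); (13,7,has); (13,8,has); (13,9,has)
step 2: rule r1; match: 0->10, 1->0, 2->7, 3->9; deleted nodes 10; deleted edges (10,0,has); (10,7,has); (10,9,has); added nodes 14, 15, 16, 17, 18, 19, 20; added edges (17,0,has); (17,14,has); (17,16,has); (18,7,has); (18,14,has); (18,15,has); (19,9,has); (19,15,has); (19,16,has); (20,14,has); (20,15,has); (20,16,has); result: nodes: 0:pt, 1:pt, 2:pt, 3:pt, 6:F, 7:pt, 8:pt, 9:pt, 11:F, 12:F, 13:F, 14:pt, 15:pt, 16:pt, 17:F, 18:F, 19:F, 20:F edges: (6,0,has); (6,2,has); (6,2,hask); (6,3,has); (11,1,has); (11,7,has); (11,8,has); (12,2,has); (12,8,has); (12,9,has); (13,7,has); (13,8,has); (13,9,has); (17,0,has); (17,14,has); (17,16,has); (18,7,has); (18,14,has); (18,15,has); (19,9,has); (19,15,has); (19,16,has); (20,14,has); (20,15,has); (20,16,has)
final:
nodes: 0:pt, 1:pt, 2:pt, 3:pt, 6:F, 7:pt, 8:pt, 9:pt, 11:F, 12:F, 13:F, 14:pt, 15:pt, 16:pt, 17:F, 18:F, 19:F, 20:F
edges: (6,0,has); (6,2,has); (6,2,hask); (6,3,has); (11,1,has); (11,7,has); (11,8,has); (12,2,has); (12,8,has); (12,9,has); (13,7,has); (13,8,has); (13,9,has); (17,0,has); (17,14,has); (17,16,has); (18,7,has); (18,14,has); (18,15,has); (19,9,has); (19,15,has); (19,16,has); (20,14,has); (20,15,has); (20,16,has)
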